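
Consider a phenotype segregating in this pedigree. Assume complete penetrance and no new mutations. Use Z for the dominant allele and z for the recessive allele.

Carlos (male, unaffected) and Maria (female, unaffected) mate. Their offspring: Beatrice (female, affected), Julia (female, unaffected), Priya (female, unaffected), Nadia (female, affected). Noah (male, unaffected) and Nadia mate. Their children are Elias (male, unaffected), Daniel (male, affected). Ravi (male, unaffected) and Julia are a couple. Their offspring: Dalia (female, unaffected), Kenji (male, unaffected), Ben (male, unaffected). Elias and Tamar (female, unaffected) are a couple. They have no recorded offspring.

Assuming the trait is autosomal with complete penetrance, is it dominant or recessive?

recessive

Carlos and Maria are both unaffected yet have an affected child Beatrice. Under dominance, an affected child requires at least one affected parent, so the trait cannot be dominant.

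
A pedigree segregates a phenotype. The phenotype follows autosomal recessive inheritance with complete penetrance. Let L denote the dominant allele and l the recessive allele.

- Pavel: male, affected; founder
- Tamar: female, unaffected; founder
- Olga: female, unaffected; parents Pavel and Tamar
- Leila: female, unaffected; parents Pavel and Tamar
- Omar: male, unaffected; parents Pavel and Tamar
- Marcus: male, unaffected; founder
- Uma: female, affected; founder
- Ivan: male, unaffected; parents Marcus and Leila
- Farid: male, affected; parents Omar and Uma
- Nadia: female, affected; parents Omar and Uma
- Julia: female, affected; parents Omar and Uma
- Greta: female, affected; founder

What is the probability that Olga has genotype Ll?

1

Olga is unaffected so carries L and received l from Pavel (ll), so Olga is Ll, giving P(Ll) = 1.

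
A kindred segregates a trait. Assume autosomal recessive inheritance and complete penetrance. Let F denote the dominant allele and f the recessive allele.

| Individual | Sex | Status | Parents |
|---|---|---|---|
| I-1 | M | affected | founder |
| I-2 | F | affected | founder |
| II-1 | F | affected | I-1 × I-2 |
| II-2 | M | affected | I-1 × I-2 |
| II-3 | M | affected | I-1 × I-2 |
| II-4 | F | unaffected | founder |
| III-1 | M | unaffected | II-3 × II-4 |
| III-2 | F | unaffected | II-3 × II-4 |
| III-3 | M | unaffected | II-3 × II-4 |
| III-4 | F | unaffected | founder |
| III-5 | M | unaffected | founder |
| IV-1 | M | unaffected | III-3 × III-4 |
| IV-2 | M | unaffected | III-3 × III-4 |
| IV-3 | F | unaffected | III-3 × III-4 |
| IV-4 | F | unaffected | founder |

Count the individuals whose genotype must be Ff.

Obligate heterozygotes: III-1 is unaffected so carries F and received f from II-3 (ff), so III-1 is Ff; III-2 is unaffected so carries F and received f from II-3 (ff), so III-2 is Ff; III-3 is unaffected so carries F and received f from II-3 (ff), so III-3 is Ff.
Every other individual is either homozygous by phenotype or has at least one consistent homozygous assignment, so the count is 3.

3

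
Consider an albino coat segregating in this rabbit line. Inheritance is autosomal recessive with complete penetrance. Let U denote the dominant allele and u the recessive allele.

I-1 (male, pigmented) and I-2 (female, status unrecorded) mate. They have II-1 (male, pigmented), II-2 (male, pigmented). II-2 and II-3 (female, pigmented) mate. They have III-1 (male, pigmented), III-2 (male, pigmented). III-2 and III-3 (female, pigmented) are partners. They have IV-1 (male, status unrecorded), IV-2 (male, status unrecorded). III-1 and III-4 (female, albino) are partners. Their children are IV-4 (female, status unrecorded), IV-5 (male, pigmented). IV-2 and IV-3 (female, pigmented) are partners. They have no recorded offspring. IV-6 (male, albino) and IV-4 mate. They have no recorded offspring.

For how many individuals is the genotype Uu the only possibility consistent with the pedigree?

Obligate heterozygotes: IV-5 is pigmented so carries U and received u from III-4 (uu), so IV-5 is Uu.
Every other individual is either homozygous by phenotype or has at least one consistent homozygous assignment, so the count is 1.

1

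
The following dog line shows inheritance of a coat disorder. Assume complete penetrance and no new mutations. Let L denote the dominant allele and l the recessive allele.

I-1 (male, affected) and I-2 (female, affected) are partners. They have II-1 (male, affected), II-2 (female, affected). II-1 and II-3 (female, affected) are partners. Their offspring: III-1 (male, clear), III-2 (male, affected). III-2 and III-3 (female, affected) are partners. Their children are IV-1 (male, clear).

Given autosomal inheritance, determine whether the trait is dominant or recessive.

dominant

II-1 and II-3 are both affected yet have a clear child III-1. Under a recessive model two affected parents are homozygous and every child would be affected, so the trait cannot be recessive.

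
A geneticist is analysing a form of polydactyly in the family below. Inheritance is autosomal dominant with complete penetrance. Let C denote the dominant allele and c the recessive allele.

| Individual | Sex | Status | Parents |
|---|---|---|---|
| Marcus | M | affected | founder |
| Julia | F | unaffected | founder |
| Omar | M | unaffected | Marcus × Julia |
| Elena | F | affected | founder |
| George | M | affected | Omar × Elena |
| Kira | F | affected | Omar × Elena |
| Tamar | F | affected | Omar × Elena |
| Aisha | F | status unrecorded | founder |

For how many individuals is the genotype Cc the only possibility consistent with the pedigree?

4

Obligate heterozygotes: Marcus is affected so carries C and passed c to Omar (cc), so Marcus is Cc; George is affected so carries C and received c from Omar (cc), so George is Cc; Kira is affected so carries C and received c from Omar (cc), so Kira is Cc; Tamar is affected so carries C and received c from Omar (cc), so Tamar is Cc.
Every other individual is either homozygous by phenotype or has at least one consistent homozygous assignment, so the count is 4.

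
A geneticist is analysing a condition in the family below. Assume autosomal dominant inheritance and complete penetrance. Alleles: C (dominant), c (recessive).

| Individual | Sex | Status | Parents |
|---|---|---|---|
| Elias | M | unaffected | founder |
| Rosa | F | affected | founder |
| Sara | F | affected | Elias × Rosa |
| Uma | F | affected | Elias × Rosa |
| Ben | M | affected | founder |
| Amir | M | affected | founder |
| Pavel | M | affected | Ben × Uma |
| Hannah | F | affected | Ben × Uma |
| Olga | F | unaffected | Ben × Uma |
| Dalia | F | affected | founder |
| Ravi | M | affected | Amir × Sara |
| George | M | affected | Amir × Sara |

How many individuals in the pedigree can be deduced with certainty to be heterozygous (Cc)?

3

Obligate heterozygotes: Sara is affected so carries C and received c from Elias (cc), so Sara is Cc; Uma is affected so carries C and received c from Elias (cc), so Uma is Cc; Ben is affected so carries C and passed c to Olga (cc), so Ben is Cc.
Every other individual is either homozygous by phenotype or has at least one consistent homozygous assignment, so the count is 3.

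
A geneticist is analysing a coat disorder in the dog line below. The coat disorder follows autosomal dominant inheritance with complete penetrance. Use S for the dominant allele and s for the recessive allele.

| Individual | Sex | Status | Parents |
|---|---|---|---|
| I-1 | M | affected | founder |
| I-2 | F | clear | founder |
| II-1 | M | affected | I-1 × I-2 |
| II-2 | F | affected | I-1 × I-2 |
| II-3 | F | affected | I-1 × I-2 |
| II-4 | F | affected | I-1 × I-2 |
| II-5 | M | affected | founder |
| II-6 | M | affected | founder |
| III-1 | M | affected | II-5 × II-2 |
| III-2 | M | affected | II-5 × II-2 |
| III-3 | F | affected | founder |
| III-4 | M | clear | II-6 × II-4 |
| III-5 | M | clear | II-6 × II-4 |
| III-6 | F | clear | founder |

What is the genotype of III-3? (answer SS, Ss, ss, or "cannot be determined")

III-3's phenotype allows SS or Ss, and no parent or child forces a single allele at both positions; consistent genotype assignments exist with III-3 as SS or Ss.

cannot be determined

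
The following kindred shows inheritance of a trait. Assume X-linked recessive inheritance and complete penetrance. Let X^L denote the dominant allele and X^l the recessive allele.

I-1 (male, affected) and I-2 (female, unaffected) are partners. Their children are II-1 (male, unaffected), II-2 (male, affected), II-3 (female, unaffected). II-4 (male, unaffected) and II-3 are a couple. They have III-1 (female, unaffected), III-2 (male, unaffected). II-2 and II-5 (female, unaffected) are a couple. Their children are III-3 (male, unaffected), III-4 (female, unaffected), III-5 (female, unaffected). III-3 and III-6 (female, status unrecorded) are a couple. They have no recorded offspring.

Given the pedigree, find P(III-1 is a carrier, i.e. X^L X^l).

II-4 is unaffected, so II-4 is X^L Y.
II-3 is unaffected so carries L and received l from I-1 (X^l Y), so II-3 is X^L X^l.
Their cross gives offspring ratios 1/2 X^L X^L : 1/2 X^L X^l. Conditioning on III-1 being unaffected, P(X^L X^l) = 1/2 / 1 = 1/2.

1/2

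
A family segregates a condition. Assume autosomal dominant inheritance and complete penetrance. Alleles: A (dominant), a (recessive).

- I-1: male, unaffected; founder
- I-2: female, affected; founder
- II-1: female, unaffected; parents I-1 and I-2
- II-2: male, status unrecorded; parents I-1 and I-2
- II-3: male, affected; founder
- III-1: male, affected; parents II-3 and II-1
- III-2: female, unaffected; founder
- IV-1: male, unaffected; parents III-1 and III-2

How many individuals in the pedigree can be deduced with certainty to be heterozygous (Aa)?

2

Obligate heterozygotes: I-2 is affected so carries A and passed a to II-1 (aa), so I-2 is Aa; III-1 is affected so carries A and received a from II-1 (aa), so III-1 is Aa.
Every other individual is either homozygous by phenotype or has at least one consistent homozygous assignment, so the count is 2.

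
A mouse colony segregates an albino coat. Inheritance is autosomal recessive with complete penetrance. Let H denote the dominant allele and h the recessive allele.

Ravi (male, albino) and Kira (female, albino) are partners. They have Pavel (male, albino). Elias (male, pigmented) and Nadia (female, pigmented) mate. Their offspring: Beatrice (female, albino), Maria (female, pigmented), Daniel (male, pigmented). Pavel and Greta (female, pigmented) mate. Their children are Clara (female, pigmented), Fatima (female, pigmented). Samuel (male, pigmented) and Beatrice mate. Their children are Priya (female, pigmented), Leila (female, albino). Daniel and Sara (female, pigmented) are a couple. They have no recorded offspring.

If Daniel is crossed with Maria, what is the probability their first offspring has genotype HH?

4/9

Elias is pigmented so carries H and passed h to Beatrice (hh), so Elias is Hh.
Nadia is pigmented so carries H and passed h to Beatrice (hh), so Nadia is Hh.
Daniel is a pigmented offspring of Elias (Hh) × Nadia (Hh), whose cross gives 1/4 HH : 1/2 Hh : 1/4 hh; conditioning on being pigmented, Daniel is HH with probability 1/3, Hh with probability 2/3.
Maria is a pigmented offspring of Elias (Hh) × Nadia (Hh), whose cross gives 1/4 HH : 1/2 Hh : 1/4 hh; conditioning on being pigmented, Maria is HH with probability 1/3, Hh with probability 2/3.
Summing over parental genotype combinations, P(offspring has genotype HH) = 1/9·1 + 2/9·1/2 + 2/9·1/2 + 4/9·1/4 = 4/9.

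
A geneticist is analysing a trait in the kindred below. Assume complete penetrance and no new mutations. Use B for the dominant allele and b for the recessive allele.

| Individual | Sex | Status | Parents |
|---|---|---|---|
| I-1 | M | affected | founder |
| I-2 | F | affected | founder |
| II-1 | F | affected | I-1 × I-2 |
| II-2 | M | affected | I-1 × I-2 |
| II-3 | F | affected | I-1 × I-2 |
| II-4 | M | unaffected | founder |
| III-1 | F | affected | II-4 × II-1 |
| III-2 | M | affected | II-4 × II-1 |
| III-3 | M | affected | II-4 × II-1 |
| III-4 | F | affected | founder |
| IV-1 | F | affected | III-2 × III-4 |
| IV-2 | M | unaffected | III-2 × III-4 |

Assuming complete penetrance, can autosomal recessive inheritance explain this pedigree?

Under autosomal recessive, IV-2 (unaffected, male) cannot arise from III-2 (affected) × III-4 (affected).

No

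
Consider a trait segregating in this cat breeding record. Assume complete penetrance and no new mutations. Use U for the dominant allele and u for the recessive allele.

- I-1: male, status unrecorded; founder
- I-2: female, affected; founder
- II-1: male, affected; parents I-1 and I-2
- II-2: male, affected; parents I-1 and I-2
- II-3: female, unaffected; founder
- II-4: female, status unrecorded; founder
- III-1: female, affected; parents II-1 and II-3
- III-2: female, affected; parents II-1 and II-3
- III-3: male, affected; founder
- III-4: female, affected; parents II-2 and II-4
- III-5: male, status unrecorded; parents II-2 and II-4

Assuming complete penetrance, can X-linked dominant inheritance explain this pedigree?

A consistent assignment under X-linked dominant exists: I-1 X^U Y, I-2 X^U X^U, II-1 X^U Y, II-2 X^U Y, II-3 X^u X^u, II-4 X^U X^U, III-1 X^U X^u, III-2 X^U X^u, III-3 X^U Y, III-4 X^U X^U, III-5 X^U Y.
In this assignment every recorded phenotype matches its genotype and every non-founder's genotype is obtainable from its parents' genotypes, so the pedigree is consistent.

Yes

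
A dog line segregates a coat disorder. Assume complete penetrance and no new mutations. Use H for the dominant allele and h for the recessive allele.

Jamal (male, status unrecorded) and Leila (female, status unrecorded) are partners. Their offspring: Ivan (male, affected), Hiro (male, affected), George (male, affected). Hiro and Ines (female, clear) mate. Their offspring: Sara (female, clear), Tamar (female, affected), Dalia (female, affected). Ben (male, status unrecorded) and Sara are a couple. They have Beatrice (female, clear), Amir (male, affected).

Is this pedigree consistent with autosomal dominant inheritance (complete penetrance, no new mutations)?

A consistent assignment under autosomal dominant exists: Jamal HH, Leila Hh, Ivan HH, Hiro Hh, George HH, Ines hh, Sara hh, Tamar Hh, Dalia Hh, Ben Hh, Beatrice hh, Amir Hh.
In this assignment every recorded phenotype matches its genotype and every non-founder's genotype is obtainable from its parents' genotypes, so the pedigree is consistent.

Yes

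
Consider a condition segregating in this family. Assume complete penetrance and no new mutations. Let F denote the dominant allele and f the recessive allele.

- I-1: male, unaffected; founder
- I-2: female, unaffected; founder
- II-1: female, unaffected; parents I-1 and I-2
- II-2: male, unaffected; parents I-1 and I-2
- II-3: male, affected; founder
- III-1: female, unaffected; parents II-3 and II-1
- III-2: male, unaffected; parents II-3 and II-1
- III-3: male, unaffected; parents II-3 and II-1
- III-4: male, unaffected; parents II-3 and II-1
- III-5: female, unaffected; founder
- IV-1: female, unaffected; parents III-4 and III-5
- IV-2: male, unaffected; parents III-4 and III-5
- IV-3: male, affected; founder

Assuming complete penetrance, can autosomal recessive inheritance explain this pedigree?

A consistent assignment under autosomal recessive exists: I-1 FF, I-2 FF, II-1 FF, II-2 FF, II-3 ff, III-1 Ff, III-2 Ff, III-3 Ff, III-4 Ff, III-5 FF, IV-1 FF, IV-2 FF, IV-3 ff.
In this assignment every recorded phenotype matches its genotype and every non-founder's genotype is obtainable from its parents' genotypes, so the pedigree is consistent.

Yes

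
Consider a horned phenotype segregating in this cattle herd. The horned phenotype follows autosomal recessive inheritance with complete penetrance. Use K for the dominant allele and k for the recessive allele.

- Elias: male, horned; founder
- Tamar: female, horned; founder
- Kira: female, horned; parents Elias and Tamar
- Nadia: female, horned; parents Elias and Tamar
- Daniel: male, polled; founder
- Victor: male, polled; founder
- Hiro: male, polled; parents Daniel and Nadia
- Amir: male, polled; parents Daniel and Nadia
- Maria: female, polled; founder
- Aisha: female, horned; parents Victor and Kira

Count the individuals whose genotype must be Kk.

Obligate heterozygotes: Victor is polled so carries K and passed k to Aisha (kk), so Victor is Kk; Hiro is polled so carries K and received k from Nadia (kk), so Hiro is Kk; Amir is polled so carries K and received k from Nadia (kk), so Amir is Kk.
Every other individual is either homozygous by phenotype or has at least one consistent homozygous assignment, so the count is 3.

3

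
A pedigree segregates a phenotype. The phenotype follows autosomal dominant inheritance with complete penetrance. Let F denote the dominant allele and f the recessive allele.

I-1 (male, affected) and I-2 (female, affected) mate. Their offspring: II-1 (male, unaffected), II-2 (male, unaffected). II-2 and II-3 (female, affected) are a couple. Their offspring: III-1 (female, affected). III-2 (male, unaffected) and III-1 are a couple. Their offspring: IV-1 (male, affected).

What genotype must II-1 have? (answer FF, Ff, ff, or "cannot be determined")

II-1 is unaffected, so II-1 is ff.

ff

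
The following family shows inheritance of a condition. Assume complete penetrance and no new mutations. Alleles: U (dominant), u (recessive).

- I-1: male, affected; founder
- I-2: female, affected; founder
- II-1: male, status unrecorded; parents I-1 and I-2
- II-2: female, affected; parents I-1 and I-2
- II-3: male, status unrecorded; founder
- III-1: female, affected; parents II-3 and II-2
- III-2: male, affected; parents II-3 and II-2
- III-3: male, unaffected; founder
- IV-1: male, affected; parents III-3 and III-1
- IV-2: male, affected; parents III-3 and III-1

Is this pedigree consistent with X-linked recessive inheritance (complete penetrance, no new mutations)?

A consistent assignment under X-linked recessive exists: I-1 X^u Y, I-2 X^u X^u, II-1 X^u Y, II-2 X^u X^u, II-3 X^u Y, III-1 X^u X^u, III-2 X^u Y, III-3 X^U Y, IV-1 X^u Y, IV-2 X^u Y.
In this assignment every recorded phenotype matches its genotype and every non-founder's genotype is obtainable from its parents' genotypes, so the pedigree is consistent.

Yes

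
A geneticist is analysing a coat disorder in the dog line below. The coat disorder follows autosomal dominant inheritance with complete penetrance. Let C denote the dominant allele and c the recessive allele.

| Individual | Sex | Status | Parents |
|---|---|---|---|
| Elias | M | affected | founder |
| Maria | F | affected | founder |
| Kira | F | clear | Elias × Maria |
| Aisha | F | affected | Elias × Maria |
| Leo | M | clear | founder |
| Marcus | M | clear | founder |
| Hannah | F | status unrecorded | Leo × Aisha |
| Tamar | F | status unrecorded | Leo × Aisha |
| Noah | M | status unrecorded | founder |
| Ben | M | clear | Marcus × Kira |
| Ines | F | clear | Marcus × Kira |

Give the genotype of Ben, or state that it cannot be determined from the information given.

cc

Ben is clear, so Ben is cc.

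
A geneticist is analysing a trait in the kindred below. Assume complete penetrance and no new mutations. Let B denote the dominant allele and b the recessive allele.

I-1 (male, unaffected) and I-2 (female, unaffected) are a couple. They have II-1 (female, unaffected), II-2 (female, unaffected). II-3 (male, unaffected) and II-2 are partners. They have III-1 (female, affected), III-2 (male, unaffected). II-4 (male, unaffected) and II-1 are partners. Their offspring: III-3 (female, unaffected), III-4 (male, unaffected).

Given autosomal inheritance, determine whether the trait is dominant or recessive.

II-3 and II-2 are both unaffected yet have an affected child III-1. Under dominance, an affected child requires at least one affected parent, so the trait cannot be dominant.

recessive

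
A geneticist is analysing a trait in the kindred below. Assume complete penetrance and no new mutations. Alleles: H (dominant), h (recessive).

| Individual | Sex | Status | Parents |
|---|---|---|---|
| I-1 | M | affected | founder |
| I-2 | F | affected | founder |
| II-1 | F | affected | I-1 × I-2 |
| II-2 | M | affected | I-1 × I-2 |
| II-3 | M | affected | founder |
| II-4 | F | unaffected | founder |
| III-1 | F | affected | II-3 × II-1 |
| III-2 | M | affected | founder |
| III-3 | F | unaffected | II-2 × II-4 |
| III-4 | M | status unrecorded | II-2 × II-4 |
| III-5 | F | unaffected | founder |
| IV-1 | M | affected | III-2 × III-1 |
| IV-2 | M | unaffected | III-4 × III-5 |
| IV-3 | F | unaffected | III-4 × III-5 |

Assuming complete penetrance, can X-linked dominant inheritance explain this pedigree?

Under X-linked dominant, III-3 (unaffected, female) cannot arise from II-2 (affected) × II-4 (unaffected).

No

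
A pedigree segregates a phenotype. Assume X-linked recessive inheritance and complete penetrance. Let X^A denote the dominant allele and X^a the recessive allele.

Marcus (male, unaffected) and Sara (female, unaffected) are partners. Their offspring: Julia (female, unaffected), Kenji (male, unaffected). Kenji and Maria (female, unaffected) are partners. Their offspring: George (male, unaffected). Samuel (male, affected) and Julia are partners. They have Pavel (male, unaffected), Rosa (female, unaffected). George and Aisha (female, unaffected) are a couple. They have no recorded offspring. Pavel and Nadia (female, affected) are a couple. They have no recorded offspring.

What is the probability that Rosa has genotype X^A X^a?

1

Rosa is unaffected so carries A and received a from Samuel (X^a Y), so Rosa is X^A X^a, giving P(X^A X^a) = 1.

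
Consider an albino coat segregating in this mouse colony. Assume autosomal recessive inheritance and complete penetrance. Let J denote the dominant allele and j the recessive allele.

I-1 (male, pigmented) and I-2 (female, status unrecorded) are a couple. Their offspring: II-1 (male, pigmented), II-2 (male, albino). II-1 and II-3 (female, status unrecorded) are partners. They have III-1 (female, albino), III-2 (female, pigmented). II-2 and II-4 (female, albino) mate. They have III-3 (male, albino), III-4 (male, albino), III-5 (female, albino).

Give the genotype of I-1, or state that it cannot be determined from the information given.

Jj

From phenotype alone, I-1 is JJ or Jj.
I-1 is pigmented so carries J and passed j to II-2 (jj), so I-1 is Jj.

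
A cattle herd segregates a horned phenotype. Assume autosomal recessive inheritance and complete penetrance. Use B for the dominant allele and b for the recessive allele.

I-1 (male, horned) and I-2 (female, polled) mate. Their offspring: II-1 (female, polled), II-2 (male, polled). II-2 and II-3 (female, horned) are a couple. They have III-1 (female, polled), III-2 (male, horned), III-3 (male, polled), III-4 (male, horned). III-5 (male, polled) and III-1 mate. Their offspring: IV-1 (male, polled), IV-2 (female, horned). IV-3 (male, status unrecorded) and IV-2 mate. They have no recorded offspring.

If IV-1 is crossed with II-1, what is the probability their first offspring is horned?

1/6

III-5 is polled so carries B and passed b to IV-2 (bb), so III-5 is Bb.
III-1 is polled so carries B and received b from II-3 (bb), so III-1 is Bb.
IV-1 is a polled offspring of III-5 (Bb) × III-1 (Bb), whose cross gives 1/4 BB : 1/2 Bb : 1/4 bb; conditioning on being polled, IV-1 is BB with probability 1/3, Bb with probability 2/3.
II-1 is polled so carries B and received b from I-1 (bb), so II-1 is Bb.
Summing over parental genotype combinations, P(offspring is horned) = 2/3·1/4 = 1/6.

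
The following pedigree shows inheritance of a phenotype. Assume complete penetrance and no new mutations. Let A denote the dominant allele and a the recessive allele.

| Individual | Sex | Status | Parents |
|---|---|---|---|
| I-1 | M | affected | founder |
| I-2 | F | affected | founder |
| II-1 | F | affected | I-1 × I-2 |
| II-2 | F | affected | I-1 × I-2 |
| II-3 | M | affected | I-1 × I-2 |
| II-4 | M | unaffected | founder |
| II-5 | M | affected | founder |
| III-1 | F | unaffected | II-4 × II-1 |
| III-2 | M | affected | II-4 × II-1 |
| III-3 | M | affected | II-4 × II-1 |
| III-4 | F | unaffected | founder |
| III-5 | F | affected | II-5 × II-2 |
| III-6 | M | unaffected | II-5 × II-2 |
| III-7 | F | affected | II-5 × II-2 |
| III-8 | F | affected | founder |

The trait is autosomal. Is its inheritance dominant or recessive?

II-5 and II-2 are both affected yet have an unaffected child III-6. Under a recessive model two affected parents are homozygous and every child would be affected, so the trait cannot be recessive.

dominant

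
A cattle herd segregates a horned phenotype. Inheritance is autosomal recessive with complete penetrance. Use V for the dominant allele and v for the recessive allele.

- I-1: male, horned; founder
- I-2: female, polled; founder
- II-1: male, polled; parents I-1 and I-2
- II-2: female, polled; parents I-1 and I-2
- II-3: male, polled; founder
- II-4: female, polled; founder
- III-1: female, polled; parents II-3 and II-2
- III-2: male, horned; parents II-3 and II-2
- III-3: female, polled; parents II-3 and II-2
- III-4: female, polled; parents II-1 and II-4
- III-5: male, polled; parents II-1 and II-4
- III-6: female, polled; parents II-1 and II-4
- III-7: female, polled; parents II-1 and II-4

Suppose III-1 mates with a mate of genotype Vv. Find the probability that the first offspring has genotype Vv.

1/2

II-3 is polled so carries V and passed v to III-2 (vv), so II-3 is Vv.
II-2 is polled so carries V and received v from I-1 (vv), so II-2 is Vv.
III-1 is a polled offspring of II-3 (Vv) × II-2 (Vv), whose cross gives 1/4 VV : 1/2 Vv : 1/4 vv; conditioning on being polled, III-1 is VV with probability 1/3, Vv with probability 2/3.
Summing over parental genotype combinations, P(offspring has genotype Vv) = 1/3·1/2 + 2/3·1/2 = 1/2.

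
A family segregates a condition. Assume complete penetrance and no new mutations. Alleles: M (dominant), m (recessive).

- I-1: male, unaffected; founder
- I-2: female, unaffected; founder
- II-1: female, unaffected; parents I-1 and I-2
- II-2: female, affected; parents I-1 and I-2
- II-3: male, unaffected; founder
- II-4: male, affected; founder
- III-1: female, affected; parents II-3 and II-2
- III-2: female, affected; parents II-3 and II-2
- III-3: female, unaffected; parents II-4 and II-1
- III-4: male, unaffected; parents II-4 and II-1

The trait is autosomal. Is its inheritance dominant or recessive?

recessive

I-1 and I-2 are both unaffected yet have an affected child II-2. Under dominance, an affected child requires at least one affected parent, so the trait cannot be dominant.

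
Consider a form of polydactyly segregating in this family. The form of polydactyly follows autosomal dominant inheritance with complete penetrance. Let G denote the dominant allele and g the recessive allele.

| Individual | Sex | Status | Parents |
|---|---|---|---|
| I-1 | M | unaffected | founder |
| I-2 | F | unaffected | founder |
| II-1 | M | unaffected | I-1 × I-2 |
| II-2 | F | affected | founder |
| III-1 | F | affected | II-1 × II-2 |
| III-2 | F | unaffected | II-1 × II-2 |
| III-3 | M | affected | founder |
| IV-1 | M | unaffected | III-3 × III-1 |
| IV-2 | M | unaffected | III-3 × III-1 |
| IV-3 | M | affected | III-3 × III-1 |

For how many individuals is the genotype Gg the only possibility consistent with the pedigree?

3

Obligate heterozygotes: II-2 is affected so carries G and passed g to III-2 (gg), so II-2 is Gg; III-1 is affected so carries G and received g from II-1 (gg), so III-1 is Gg; III-3 is affected so carries G and passed g to IV-1 (gg), so III-3 is Gg.
Every other individual is either homozygous by phenotype or has at least one consistent homozygous assignment, so the count is 3.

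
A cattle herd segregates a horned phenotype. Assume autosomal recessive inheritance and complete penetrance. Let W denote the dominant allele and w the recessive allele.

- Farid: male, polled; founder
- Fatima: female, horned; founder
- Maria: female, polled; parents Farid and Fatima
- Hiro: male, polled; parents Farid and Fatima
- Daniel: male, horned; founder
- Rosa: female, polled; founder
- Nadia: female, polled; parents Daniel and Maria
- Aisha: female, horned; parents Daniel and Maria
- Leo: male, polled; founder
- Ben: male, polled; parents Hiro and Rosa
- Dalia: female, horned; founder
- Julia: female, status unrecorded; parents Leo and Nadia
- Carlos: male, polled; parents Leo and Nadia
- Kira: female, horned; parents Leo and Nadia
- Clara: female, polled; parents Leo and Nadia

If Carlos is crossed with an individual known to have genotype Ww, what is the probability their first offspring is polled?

Leo is polled so carries W and passed w to Kira (ww), so Leo is Ww.
Nadia is polled so carries W and received w from Daniel (ww), so Nadia is Ww.
Carlos is a polled offspring of Leo (Ww) × Nadia (Ww), whose cross gives 1/4 WW : 1/2 Ww : 1/4 ww; conditioning on being polled, Carlos is WW with probability 1/3, Ww with probability 2/3.
Summing over parental genotype combinations, P(offspring is polled) = 1/3·1 + 2/3·3/4 = 5/6.

5/6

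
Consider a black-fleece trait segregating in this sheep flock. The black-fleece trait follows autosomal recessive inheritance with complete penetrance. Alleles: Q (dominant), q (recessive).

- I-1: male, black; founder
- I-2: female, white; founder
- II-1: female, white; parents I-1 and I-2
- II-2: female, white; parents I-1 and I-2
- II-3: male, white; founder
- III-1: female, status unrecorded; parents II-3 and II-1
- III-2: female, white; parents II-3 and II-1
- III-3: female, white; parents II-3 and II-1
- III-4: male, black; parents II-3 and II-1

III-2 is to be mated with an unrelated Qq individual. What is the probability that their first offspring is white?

5/6

II-3 is white so carries Q and passed q to III-4 (qq), so II-3 is Qq.
II-1 is white so carries Q and received q from I-1 (qq), so II-1 is Qq.
III-2 is a white offspring of II-3 (Qq) × II-1 (Qq), whose cross gives 1/4 QQ : 1/2 Qq : 1/4 qq; conditioning on being white, III-2 is QQ with probability 1/3, Qq with probability 2/3.
Summing over parental genotype combinations, P(offspring is white) = 1/3·1 + 2/3·3/4 = 5/6.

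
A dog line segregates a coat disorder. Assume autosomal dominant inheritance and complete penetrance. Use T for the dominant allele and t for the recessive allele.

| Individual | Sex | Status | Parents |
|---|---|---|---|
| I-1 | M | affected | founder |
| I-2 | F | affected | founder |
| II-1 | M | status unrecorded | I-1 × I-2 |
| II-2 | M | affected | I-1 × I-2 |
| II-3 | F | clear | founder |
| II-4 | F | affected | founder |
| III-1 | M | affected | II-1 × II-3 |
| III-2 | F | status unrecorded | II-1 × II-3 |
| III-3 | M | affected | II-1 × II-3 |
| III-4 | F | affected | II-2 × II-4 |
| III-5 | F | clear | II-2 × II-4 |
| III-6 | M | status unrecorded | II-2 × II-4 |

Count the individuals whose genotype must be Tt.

4

Obligate heterozygotes: II-2 is affected so carries T and passed t to III-5 (tt), so II-2 is Tt; II-4 is affected so carries T and passed t to III-5 (tt), so II-4 is Tt; III-1 is affected so carries T and received t from II-3 (tt), so III-1 is Tt; III-3 is affected so carries T and received t from II-3 (tt), so III-3 is Tt.
Every other individual is either homozygous by phenotype or has at least one consistent homozygous assignment, so the count is 4.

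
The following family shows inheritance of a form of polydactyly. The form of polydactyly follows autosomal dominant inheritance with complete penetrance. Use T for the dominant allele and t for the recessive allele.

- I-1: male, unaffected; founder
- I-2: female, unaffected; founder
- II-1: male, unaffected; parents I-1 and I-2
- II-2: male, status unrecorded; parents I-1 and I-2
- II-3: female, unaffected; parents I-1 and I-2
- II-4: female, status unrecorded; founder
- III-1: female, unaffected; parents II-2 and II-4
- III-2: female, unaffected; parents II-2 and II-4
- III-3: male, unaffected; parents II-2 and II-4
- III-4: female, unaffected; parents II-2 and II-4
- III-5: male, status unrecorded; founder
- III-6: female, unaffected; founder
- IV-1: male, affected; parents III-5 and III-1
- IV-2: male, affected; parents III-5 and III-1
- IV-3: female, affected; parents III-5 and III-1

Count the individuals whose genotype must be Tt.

3

Obligate heterozygotes: IV-1 is affected so carries T and received t from III-1 (tt), so IV-1 is Tt; IV-2 is affected so carries T and received t from III-1 (tt), so IV-2 is Tt; IV-3 is affected so carries T and received t from III-1 (tt), so IV-3 is Tt.
Every other individual is either homozygous by phenotype or has at least one consistent homozygous assignment, so the count is 3.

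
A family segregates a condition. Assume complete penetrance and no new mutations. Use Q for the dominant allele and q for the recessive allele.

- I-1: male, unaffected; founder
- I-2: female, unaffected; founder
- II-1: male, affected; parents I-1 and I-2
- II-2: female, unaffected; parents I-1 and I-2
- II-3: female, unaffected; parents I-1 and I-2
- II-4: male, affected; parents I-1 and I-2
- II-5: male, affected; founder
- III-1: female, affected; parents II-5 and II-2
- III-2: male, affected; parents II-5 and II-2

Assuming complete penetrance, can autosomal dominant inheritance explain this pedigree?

No

Under autosomal dominant, II-1 (affected, male) cannot arise from I-1 (unaffected) × I-2 (unaffected).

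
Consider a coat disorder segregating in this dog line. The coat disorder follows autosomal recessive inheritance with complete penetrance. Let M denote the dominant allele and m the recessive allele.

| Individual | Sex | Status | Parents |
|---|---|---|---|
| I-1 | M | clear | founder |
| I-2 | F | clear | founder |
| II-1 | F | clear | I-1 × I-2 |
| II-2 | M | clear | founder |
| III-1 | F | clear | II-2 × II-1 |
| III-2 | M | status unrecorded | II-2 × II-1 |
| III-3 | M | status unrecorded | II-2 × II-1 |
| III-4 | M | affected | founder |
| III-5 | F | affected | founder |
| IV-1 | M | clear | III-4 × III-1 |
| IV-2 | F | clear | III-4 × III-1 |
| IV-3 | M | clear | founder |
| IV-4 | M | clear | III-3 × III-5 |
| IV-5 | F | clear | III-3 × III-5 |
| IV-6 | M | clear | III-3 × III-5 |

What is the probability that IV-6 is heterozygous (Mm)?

IV-6 is clear so carries M and received m from III-5 (mm), so IV-6 is Mm, giving P(Mm) = 1.

1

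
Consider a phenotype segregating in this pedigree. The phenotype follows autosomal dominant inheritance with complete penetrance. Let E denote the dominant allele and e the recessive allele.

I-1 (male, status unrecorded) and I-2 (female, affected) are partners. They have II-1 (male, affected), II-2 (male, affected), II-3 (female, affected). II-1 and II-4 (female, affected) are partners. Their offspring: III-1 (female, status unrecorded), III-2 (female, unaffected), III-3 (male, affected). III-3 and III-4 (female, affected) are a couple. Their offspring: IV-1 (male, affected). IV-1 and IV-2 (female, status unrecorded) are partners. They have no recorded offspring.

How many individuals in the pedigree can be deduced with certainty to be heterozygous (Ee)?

Obligate heterozygotes: II-1 is affected so carries E and passed e to III-2 (ee), so II-1 is Ee; II-4 is affected so carries E and passed e to III-2 (ee), so II-4 is Ee.
Every other individual is either homozygous by phenotype or has at least one consistent homozygous assignment, so the count is 2.

2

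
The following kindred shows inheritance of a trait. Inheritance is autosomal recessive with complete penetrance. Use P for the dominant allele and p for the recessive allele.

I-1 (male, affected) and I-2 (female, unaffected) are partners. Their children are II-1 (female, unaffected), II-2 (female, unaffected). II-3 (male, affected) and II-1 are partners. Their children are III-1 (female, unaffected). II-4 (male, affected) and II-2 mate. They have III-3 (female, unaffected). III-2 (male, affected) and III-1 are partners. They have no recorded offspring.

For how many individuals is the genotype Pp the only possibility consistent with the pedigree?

Obligate heterozygotes: II-1 is unaffected so carries P and received p from I-1 (pp), so II-1 is Pp; II-2 is unaffected so carries P and received p from I-1 (pp), so II-2 is Pp; III-1 is unaffected so carries P and received p from II-3 (pp), so III-1 is Pp; III-3 is unaffected so carries P and received p from II-4 (pp), so III-3 is Pp.
Every other individual is either homozygous by phenotype or has at least one consistent homozygous assignment, so the count is 4.

4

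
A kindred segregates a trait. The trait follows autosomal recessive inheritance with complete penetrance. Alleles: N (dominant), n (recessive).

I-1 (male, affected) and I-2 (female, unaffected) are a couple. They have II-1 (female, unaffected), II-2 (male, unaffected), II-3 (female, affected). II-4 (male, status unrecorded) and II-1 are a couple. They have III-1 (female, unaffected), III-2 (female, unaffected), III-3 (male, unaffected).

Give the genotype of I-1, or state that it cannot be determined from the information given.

I-1 is affected, so I-1 is nn.

nn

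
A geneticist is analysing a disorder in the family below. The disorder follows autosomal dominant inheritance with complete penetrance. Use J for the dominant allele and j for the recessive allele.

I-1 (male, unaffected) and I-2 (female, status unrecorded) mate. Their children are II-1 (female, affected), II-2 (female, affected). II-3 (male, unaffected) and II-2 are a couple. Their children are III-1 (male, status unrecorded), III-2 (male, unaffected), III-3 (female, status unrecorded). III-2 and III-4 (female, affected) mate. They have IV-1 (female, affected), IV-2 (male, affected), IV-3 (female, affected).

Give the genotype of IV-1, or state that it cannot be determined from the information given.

Jj

From phenotype alone, IV-1 is JJ or Jj.
IV-1 is affected so carries J and received j from III-2 (jj), so IV-1 is Jj.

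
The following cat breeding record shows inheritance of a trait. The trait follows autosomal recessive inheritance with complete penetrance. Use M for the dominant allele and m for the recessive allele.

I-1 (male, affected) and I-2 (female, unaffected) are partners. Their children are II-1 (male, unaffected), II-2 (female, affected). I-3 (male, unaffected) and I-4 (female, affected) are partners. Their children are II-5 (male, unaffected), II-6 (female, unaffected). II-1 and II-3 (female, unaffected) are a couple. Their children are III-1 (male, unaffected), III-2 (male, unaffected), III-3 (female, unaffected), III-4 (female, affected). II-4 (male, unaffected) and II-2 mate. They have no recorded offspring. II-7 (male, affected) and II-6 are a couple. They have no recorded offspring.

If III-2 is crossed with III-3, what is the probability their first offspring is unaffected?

8/9

II-1 is unaffected so carries M and received m from I-1 (mm), so II-1 is Mm.
II-3 is unaffected so carries M and passed m to III-4 (mm), so II-3 is Mm.
III-2 is an unaffected offspring of II-1 (Mm) × II-3 (Mm), whose cross gives 1/4 MM : 1/2 Mm : 1/4 mm; conditioning on being unaffected, III-2 is MM with probability 1/3, Mm with probability 2/3.
III-3 is an unaffected offspring of II-1 (Mm) × II-3 (Mm), whose cross gives 1/4 MM : 1/2 Mm : 1/4 mm; conditioning on being unaffected, III-3 is MM with probability 1/3, Mm with probability 2/3.
Summing over parental genotype combinations, P(offspring is unaffected) = 1/9·1 + 2/9·1 + 2/9·1 + 4/9·3/4 = 8/9.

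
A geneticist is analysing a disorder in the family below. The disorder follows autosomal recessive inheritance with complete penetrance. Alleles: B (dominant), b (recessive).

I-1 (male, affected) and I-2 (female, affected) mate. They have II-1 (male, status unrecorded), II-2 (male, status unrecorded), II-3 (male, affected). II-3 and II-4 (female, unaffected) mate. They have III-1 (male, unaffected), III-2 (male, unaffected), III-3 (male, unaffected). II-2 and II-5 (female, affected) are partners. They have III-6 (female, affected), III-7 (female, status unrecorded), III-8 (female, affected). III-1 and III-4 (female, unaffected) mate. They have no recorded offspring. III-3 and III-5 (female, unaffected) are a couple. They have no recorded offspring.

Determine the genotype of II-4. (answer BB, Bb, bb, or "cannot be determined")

cannot be determined

II-4's phenotype allows BB or Bb, and no parent or child forces a single allele at both positions; consistent genotype assignments exist with II-4 as BB or Bb.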